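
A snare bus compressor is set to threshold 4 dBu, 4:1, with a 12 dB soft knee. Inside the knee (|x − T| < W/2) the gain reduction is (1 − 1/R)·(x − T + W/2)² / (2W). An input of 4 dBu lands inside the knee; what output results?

2.875 dBu

x − T + W/2 = 4 − 4 + 6 = 6.
GR = (1 − 1/4) × 6² / 24 = 0.75 × 36 / 24 = 1.125 dB.
Output = 4 − 1.125 = 2.875 dBu.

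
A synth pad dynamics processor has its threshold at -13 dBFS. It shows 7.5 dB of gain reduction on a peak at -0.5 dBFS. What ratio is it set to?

Input overshoot = -0.5 − (-13) = 12.5 dB.
Output overshoot = 12.5 − 7.5 = 5 dB.
Ratio = input overshoot / output overshoot = 12.5 / 5 = 2.5.

2.5:1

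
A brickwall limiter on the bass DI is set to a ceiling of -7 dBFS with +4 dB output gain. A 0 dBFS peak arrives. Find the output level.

-3 dBFS

The limiter clamps the peak to its -7 dBFS ceiling.
Output gain then adds 4 dB: -7 + 4 = -3 dBFS.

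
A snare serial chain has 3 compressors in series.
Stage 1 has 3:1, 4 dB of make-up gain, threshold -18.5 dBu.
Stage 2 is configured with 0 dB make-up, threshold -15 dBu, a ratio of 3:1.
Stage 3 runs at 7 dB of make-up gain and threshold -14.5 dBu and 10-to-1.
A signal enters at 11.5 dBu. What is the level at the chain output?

-7.2 dBu

Stage 1: 30 dB above -18.5 dBu, reduced 3:1 to 10 dB above → -8.5 dBu; +4 dB make-up → -4.5 dBu.
Stage 2: -4.5 dBu is 10.5 dB over -15 dBu; at 3:1 that becomes 3.5 dB over, giving -11.5 dBu.
Stage 3: 3 dB above -14.5 dBu, reduced 10:1 to 0.3 dB above → -14.2 dBu; +7 dB make-up → -7.2 dBu.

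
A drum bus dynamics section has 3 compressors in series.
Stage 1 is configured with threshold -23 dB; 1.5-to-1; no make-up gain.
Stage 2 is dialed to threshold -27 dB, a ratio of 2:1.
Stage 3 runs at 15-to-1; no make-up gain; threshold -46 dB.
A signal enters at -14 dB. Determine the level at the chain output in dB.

-44.4 dB

Stage 1: 9 dB above -23 dB, reduced 1.5:1 to 6 dB above → -17 dB.
Stage 2: -17 dB is 10 dB over -27 dB; at 2:1 that becomes 5 dB over, giving -22 dB.
Stage 3: overshoot 24 dB → 24/15 = 1.6 dB → -44.4 dB.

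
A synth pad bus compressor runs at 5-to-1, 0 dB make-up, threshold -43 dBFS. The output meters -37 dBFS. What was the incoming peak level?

-13 dBFS

That's 6 dB above the -43 dBFS threshold.
Input overshoot = R × output overshoot = 30 dB → input = -43 + 30 = -13 dBFS.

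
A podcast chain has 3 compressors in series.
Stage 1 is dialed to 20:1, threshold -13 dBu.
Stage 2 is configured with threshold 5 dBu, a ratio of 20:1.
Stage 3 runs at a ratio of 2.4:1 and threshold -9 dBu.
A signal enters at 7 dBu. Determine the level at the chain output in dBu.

Stage 1: 7 dBu is 20 dB over -13 dBu; at 20:1 that becomes 1 dB over, giving -12 dBu.
Stage 2: -12 dBu ≤ 5 dBu, so stage 2 doesn't engage; output -12 dBu.
Stage 3: below threshold (-12 ≤ -9); passes unchanged; output -12 dBu.

-12 dBu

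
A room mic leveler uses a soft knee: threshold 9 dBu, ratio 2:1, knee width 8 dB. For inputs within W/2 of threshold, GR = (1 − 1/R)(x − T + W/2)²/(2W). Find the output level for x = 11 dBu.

x − T + W/2 = 11 − 9 + 4 = 6.
GR = (1 − 1/2) × 6² / 16 = 0.5 × 36 / 16 = 1.125 dB.
Output = 11 − 1.125 = 9.875 dBu.

9.875 dBu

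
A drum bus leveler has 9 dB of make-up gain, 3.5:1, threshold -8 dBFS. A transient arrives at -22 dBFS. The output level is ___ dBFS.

-13 dBFS

-22 dBFS is 14 dB below the -8 dBFS threshold, so no gain reduction is applied.
Make-up gain adds 9 dB: -22 + 9 = -13 dBFS.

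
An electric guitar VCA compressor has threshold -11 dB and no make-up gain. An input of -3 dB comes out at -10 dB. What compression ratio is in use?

Input overshoot = -3 − (-11) = 8 dB; output overshoot = -10 − (-11) = 1 dB.
Ratio = 8 / 1 = 8.

8:1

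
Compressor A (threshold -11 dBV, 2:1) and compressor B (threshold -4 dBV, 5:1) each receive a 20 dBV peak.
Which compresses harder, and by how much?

B, by 3.7 dB

A: GR = 31 − 31/2 = 15.5 dB.
B: GR = 24 − 24/5 = 19.2 dB.
Difference: 3.7 dB in favour of B.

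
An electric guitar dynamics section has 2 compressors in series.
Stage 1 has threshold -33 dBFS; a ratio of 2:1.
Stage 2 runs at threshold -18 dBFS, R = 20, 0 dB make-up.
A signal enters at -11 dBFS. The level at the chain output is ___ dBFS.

-22 dBFS

Stage 1: 22 dB above -33 dBFS, reduced 2:1 to 11 dB above → -22 dBFS.
Stage 2: -22 dBFS ≤ -18 dBFS, so stage 2 doesn't engage; output -22 dBFS.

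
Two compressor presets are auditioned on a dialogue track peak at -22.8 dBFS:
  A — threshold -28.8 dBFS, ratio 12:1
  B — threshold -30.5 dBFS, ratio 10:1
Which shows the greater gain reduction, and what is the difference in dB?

A: overshoot 6 dB → output overshoot 0.5 dB → GR 5.5 dB.
B: overshoot 7.7 dB → output overshoot 0.77 dB → GR 6.93 dB.
B reduces 1.43 dB more.

B, by 1.43 dB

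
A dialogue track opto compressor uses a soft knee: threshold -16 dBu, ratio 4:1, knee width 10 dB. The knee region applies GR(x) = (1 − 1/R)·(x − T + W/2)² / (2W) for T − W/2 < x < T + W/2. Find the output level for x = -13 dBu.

-15.4 dBu

x − T + W/2 = -13 − (-16) + 5 = 8.
GR = (1 − 1/4) × 8² / 20 = 0.75 × 64 / 20 = 2.4 dB.
Output = -13 − 2.4 = -15.4 dBu.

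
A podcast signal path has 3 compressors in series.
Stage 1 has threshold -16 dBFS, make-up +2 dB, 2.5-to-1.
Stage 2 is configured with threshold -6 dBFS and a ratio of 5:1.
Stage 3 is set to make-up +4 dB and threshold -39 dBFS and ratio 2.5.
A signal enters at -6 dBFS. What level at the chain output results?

-23.4 dBFS

Stage 1: -6 dBFS is 10 dB over -16 dBFS; at 2.5:1 that becomes 4 dB over, giving -12 dBFS; +2 dB make-up → -10 dBFS.
Stage 2: -10 dBFS ≤ -6 dBFS, so stage 2 doesn't engage; output -10 dBFS.
Stage 3: -10 dBFS is 29 dB over -39 dBFS; at 2.5:1 that becomes 11.6 dB over, giving -27.4 dBFS; +4 dB make-up → -23.4 dBFS.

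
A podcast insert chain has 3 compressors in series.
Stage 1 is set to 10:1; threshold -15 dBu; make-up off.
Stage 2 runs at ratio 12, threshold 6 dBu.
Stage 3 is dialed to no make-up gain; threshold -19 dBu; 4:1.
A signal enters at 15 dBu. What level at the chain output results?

Stage 1: overshoot 30 dB → 30/10 = 3 dB → -12 dBu.
Stage 2: -12 dBu is at or below the 6 dBu threshold — no compression; output -12 dBu.
Stage 3: overshoot 7 dB → 7/4 = 1.75 dB → -17.25 dBu.

-17.25 dBu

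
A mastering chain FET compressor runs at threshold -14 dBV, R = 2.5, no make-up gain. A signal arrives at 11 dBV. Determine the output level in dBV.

11 dBV sits 25 dB over threshold.
At 2.5:1 the overshoot is divided by 2.5, leaving 10 dB above threshold.
Output = -14 + 10 = -4 dBV.

-4 dBV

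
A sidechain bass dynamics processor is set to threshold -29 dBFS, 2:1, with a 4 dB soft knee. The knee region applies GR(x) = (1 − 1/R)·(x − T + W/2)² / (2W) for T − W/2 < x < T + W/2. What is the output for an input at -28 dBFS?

x − T + W/2 = -28 − (-29) + 2 = 3.
GR = (1 − 1/2) × 3² / 8 = 0.5 × 9 / 8 = 0.5625 dB.
Output = -28 − 0.5625 = -28.5625 dBFS.

-28.5625 dBFS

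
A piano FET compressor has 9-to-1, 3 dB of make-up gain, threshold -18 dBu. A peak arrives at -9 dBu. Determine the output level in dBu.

-9 dBu sits 9 dB over threshold.
At 9:1 the overshoot is divided by 9, leaving 1 dB above threshold.
So the level is -18 + 1 = -17 dBu; make-up adds 3 dB, giving -14 dBu.

-14 dBu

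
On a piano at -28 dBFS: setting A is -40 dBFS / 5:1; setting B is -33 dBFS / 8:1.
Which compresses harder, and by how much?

A: GR = 12 − 12/5 = 9.6 dB.
B: GR = 5 − 5/8 = 4.375 dB.
A applies 5.225 dB more gain reduction.

A, by 5.225 dB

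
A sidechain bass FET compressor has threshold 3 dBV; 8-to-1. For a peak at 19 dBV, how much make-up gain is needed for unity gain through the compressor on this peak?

Without make-up, output = threshold + overshoot/8 = 3 + 2 = 5 dBV.
Gap to target: 14 dB.

14 dB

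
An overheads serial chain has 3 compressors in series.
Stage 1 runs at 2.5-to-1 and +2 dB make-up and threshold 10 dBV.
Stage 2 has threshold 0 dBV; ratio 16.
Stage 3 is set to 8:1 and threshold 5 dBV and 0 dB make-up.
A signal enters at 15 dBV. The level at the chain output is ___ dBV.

0.875 dBV

Stage 1: overshoot 5 dB → 5/2.5 = 2 dB → 12 dBV; +2 dB make-up → 14 dBV.
Stage 2: overshoot 14 dB → 14/16 = 0.875 dB → 0.875 dBV.
Stage 3: 0.875 dBV is at or below the 5 dBV threshold — no compression; output 0.875 dBV.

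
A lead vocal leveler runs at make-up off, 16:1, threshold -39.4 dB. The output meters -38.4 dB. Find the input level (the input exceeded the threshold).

Post-compression overshoot = -38.4 − (-39.4) = 1 dB.
Undo the ratio: input overshoot = 1 × 16 = 16 dB, giving input = -23.4 dB.

-23.4 dB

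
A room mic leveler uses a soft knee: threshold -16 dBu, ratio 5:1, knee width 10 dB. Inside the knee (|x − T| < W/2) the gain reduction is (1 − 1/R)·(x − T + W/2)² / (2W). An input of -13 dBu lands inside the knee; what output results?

x − T + W/2 = -13 − (-16) + 5 = 8.
GR = (1 − 1/5) × 8² / 20 = 0.8 × 64 / 20 = 2.56 dB.
Output = -13 − 2.56 = -15.56 dBu.

-15.56 dBu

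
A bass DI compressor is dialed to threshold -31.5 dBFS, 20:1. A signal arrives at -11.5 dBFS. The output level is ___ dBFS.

-30.5 dBFS

-11.5 dBFS sits 20 dB over threshold.
20:1 compression reduces that to 20/20 = 1 dB over.
That puts the output at -30.5 dBFS.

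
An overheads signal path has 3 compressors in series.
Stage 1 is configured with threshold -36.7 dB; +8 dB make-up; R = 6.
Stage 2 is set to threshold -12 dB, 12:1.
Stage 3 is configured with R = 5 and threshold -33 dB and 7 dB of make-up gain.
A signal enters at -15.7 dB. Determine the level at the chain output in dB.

-24.44 dB

Stage 1: overshoot 21 dB → 21/6 = 3.5 dB → -33.2 dB; +8 dB make-up → -25.2 dB.
Stage 2: -25.2 dB ≤ -12 dB, so stage 2 doesn't engage; output -25.2 dB.
Stage 3: -25.2 dB is 7.8 dB over -33 dB; at 5:1 that becomes 1.56 dB over, giving -31.44 dB; +7 dB make-up → -24.44 dB.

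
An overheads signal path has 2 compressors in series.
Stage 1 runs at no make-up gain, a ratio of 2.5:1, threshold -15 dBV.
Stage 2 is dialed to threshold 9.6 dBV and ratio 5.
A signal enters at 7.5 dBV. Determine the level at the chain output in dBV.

-6 dBV

Stage 1: 7.5 dBV is 22.5 dB over -15 dBV; at 2.5:1 that becomes 9 dB over, giving -6 dBV.
Stage 2: -6 dBV ≤ 9.6 dBV, so stage 2 doesn't engage; output -6 dBV.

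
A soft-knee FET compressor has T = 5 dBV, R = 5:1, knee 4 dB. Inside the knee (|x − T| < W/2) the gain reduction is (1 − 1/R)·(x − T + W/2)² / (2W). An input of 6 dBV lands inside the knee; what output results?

5.1 dBV

x − T + W/2 = 6 − 5 + 2 = 3.
GR = (1 − 1/5) × 3² / 8 = 0.8 × 9 / 8 = 0.9 dB.
Output = 6 − 0.9 = 5.1 dBV.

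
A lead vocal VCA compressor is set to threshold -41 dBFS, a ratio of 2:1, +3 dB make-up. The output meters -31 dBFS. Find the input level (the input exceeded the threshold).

Stripping the +3 dB make-up gives -34 dBFS at the gain stage.
Post-compression overshoot = -34 − (-41) = 7 dB.
Input overshoot = R × output overshoot = 14 dB → input = -41 + 14 = -27 dBFS.

-27 dBFS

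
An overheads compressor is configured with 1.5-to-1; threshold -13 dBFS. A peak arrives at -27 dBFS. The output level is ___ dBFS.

-27 dBFS is 14 dB below the -13 dBFS threshold, so no gain reduction is applied.
Output = input = -27 dBFS.

-27 dBFS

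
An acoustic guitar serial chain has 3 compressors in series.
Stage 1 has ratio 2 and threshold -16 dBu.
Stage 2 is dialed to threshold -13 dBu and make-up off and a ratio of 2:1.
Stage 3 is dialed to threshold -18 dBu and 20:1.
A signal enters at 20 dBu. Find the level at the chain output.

-17.375 dBu

Stage 1: 20 dBu is 36 dB over -16 dBu; at 2:1 that becomes 18 dB over, giving 2 dBu.
Stage 2: 2 dBu is 15 dB over -13 dBu; at 2:1 that becomes 7.5 dB over, giving -5.5 dBu.
Stage 3: 12.5 dB above -18 dBu, reduced 20:1 to 0.625 dB above → -17.375 dBu.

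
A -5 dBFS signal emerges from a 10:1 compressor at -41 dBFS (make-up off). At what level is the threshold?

Let T be the threshold. Output overshoot = (input overshoot)/R, so -41 − T = (-5 − T)/10.
10·(-41 − T) = -5 − T → 9·T = -410 − (-5) = -405.
T = -405/9 = -45 dBFS.

-45 dBFS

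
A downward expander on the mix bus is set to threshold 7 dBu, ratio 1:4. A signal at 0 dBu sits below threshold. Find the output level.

-21 dBu

Undershoot = 7 − 0 = 7 dB.
At 1:4, that expands to 28 dB under threshold.
Output = 7 − 28 = -21 dBu.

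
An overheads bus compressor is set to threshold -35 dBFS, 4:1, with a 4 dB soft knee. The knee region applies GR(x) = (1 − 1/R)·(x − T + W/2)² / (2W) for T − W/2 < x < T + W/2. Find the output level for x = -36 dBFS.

-36.09375 dBFS

x − T + W/2 = -36 − (-35) + 2 = 1.
GR = (1 − 1/4) × 1² / 8 = 0.75 × 1 / 8 = 0.09375 dB.
Output = -36 − 0.09375 = -36.09375 dBFS.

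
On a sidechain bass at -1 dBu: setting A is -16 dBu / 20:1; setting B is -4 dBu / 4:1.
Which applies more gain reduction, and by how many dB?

A, by 12 dB

A: GR = 15 − 15/20 = 14.25 dB.
B: GR = 3 − 3/4 = 2.25 dB.
A applies 12 dB more gain reduction.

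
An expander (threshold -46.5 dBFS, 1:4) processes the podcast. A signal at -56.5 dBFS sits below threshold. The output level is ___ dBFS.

-86.5 dBFS

Undershoot = (-46.5) − (-56.5) = 10 dB.
At 1:4, that expands to 40 dB under threshold.
Output = -46.5 − 40 = -86.5 dBFS.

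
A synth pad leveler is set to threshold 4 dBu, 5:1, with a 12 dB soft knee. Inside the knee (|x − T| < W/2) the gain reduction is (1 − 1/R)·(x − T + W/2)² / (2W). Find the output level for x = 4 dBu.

2.8 dBu

x − T + W/2 = 4 − 4 + 6 = 6.
GR = (1 − 1/5) × 6² / 24 = 0.8 × 36 / 24 = 1.2 dB.
Output = 4 − 1.2 = 2.8 dBu.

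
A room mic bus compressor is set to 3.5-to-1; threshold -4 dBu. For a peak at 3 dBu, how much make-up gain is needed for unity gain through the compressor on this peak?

The peak compresses to -4 + 7/3.5 = -2 dBu.
To reach 3 dBu requires 3 − (-2) = 5 dB of make-up.

5 dB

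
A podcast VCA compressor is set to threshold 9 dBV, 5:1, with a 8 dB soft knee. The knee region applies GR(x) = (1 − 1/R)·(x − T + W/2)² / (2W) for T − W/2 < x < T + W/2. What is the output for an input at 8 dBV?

x − T + W/2 = 8 − 9 + 4 = 3.
GR = (1 − 1/5) × 3² / 16 = 0.8 × 9 / 16 = 0.45 dB.
Output = 8 − 0.45 = 7.55 dBV.

7.55 dBV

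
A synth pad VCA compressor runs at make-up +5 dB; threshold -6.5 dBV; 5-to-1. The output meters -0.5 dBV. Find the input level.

-1.5 dBV

Before make-up, the level was -0.5 − 5 = -5.5 dBV.
That's 1 dB above the -6.5 dBV threshold.
Undo the ratio: input overshoot = 1 × 5 = 5 dB, giving input = -1.5 dBV.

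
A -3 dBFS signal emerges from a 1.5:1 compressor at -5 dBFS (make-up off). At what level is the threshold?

-9 dBFS

Gain reduction = -3 − (-5) = 2 dB; output overshoot = GR / (R − 1) = 2 / 0.5 = 4 dB.
Threshold = output − output overshoot = -5 − 4 = -9 dBFS.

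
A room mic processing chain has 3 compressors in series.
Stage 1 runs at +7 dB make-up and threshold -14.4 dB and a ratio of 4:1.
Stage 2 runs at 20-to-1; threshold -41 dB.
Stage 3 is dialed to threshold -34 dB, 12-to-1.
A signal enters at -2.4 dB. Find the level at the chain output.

Stage 1: -2.4 dB is 12 dB over -14.4 dB; at 4:1 that becomes 3 dB over, giving -11.4 dB; +7 dB make-up → -4.4 dB.
Stage 2: 36.6 dB above -41 dB, reduced 20:1 to 1.83 dB above → -39.17 dB.
Stage 3: -39.17 dB is at or below the -34 dB threshold — no compression; output -39.17 dB.

-39.17 dB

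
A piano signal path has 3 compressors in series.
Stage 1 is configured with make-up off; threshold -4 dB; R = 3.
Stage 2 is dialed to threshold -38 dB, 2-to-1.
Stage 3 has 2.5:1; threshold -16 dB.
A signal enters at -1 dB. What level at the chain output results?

-20.5 dB

Stage 1: overshoot 3 dB → 3/3 = 1 dB → -3 dB.
Stage 2: -3 dB is 35 dB over -38 dB; at 2:1 that becomes 17.5 dB over, giving -20.5 dB.
Stage 3: below threshold (-20.5 ≤ -16); passes unchanged; output -20.5 dB.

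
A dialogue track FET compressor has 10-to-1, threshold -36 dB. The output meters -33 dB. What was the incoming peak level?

The compressed level sits -33 − (-36) = 3 dB over threshold.
Before 10:1 compression the overshoot was 3 × 10 = 30 dB, so input = -36 + 30 = -6 dB.

-6 dB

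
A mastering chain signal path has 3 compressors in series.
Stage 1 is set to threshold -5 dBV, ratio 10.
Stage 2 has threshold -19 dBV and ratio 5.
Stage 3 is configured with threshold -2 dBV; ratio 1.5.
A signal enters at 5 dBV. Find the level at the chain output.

Stage 1: 10 dB above -5 dBV, reduced 10:1 to 1 dB above → -4 dBV.
Stage 2: overshoot 15 dB → 15/5 = 3 dB → -16 dBV.
Stage 3: below threshold (-16 ≤ -2); passes unchanged; output -16 dBV.

-16 dBV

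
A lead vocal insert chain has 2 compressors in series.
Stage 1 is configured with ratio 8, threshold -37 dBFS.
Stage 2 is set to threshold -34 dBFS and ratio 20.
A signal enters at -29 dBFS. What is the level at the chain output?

Stage 1: overshoot 8 dB → 8/8 = 1 dB → -36 dBFS.
Stage 2: below threshold (-36 ≤ -34); passes unchanged; output -36 dBFS.

-36 dBFS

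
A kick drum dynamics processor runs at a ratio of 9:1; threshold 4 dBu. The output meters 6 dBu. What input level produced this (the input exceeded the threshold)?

22 dBu

The compressed level sits 6 − 4 = 2 dB over threshold.
Before 9:1 compression the overshoot was 2 × 9 = 18 dB, so input = 4 + 18 = 22 dBu.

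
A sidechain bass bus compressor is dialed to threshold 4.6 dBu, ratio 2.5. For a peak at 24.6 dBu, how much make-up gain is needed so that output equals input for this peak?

12 dB

Overshoot 20 dB → 20/2.5 = 8 dB after compression, so the compressed level is 4.6 + 8 = 12.6 dBu.
Make-up = target − compressed = 24.6 − 12.6 = 12 dB.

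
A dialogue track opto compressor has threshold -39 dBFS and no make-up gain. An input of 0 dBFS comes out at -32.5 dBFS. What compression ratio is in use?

Input overshoot = 0 − (-39) = 39 dB; output overshoot = -32.5 − (-39) = 6.5 dB.
Ratio = 39 / 6.5 = 6.

6:1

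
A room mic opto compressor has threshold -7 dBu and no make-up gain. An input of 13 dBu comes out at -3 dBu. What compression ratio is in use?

Input overshoot = 13 − (-7) = 20 dB; output overshoot = -3 − (-7) = 4 dB.
Ratio = 20 / 4 = 5.

5:1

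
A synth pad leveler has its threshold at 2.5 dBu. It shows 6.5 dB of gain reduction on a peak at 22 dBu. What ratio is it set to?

1.5:1

Input overshoot = 22 − 2.5 = 19.5 dB.
Output overshoot = 19.5 − 6.5 = 13 dB.
Ratio = input overshoot / output overshoot = 19.5 / 13 = 1.5.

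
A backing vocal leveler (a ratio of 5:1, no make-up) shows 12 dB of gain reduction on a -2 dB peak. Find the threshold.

Input is 15 dB above T (since output overshoot × R = input overshoot: (-14 − T)·5 = -2 − T gives T = -17 dB).
Check: -17 + (-2 − (-17))/5 = -17 + 3 = -14 dB. ✓

-17 dB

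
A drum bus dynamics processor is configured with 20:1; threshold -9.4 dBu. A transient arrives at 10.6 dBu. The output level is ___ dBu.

-8.4 dBu

Overshoot: 10.6 − (-9.4) = 20 dB.
The 20 dB excess becomes 1 dB after 20:1 reduction.
So the level is -9.4 + 1 = -8.4 dBu.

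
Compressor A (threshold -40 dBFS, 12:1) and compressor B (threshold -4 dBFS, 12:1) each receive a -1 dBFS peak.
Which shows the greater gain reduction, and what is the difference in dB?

A: 39 dB over, compressed to 3.25 dB over, so 35.75 dB of GR.
B: 3 dB over, compressed to 0.25 dB over, so 2.75 dB of GR.
A applies 33 dB more gain reduction.

A, by 33 dB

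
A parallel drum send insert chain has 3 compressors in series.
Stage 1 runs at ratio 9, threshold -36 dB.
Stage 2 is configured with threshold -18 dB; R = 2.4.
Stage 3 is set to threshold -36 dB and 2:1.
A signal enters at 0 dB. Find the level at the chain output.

Stage 1: 36 dB above -36 dB, reduced 9:1 to 4 dB above → -32 dB.
Stage 2: -32 dB ≤ -18 dB, so stage 2 doesn't engage; output -32 dB.
Stage 3: -32 dB is 4 dB over -36 dB; at 2:1 that becomes 2 dB over, giving -34 dB.

-34 dB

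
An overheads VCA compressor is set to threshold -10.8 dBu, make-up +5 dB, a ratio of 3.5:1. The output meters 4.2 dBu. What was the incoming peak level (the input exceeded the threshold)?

24.2 dBu

Stripping the +5 dB make-up gives -0.8 dBu at the gain stage.
Post-compression overshoot = -0.8 − (-10.8) = 10 dB.
Before 3.5:1 compression the overshoot was 10 × 3.5 = 35 dB, so input = -10.8 + 35 = 24.2 dBu.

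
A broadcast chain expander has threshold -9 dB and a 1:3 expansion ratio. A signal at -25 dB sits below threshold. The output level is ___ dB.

The input is 16 dB below the -9 dB threshold.
A 1:3 expander multiplies undershoot by 3: 16 × 3 = 48 dB below threshold.
Output = -9 − 48 = -57 dB.

-57 dB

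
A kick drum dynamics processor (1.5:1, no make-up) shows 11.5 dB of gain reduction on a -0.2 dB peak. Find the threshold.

Let T be the threshold. Output overshoot = (input overshoot)/R, so -11.7 − T = (-0.2 − T)/1.5.
1.5·(-11.7 − T) = -0.2 − T → 0.5·T = -17.55 − (-0.2) = -17.35.
T = -17.35/0.5 = -34.7 dB.

-34.7 dB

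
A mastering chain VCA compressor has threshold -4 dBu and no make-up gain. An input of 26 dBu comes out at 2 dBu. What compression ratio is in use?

5:1

Input overshoot = 26 − (-4) = 30 dB; output overshoot = 2 − (-4) = 6 dB.
Ratio = 30 / 6 = 5.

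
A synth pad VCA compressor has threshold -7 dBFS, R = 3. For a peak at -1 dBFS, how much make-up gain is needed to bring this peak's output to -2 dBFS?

Overshoot 6 dB → 6/3 = 2 dB after compression, so the compressed level is -7 + 2 = -5 dBFS.
Make-up = target − compressed = -2 − (-5) = 3 dB.

3 dB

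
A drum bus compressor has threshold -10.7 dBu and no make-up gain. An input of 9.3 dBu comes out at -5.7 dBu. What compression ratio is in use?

4:1

Input overshoot = 9.3 − (-10.7) = 20 dB; output overshoot = -5.7 − (-10.7) = 5 dB.
Ratio = 20 / 5 = 4.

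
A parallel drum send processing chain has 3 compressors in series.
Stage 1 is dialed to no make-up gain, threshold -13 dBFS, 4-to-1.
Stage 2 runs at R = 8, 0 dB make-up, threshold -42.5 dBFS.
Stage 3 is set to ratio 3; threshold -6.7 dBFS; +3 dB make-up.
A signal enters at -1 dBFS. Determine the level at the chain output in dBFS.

-35.4375 dBFS

Stage 1: -1 dBFS is 12 dB over -13 dBFS; at 4:1 that becomes 3 dB over, giving -10 dBFS.
Stage 2: -10 dBFS is 32.5 dB over -42.5 dBFS; at 8:1 that becomes 4.0625 dB over, giving -38.4375 dBFS.
Stage 3: below threshold (-38.4375 ≤ -6.7); passes unchanged; make-up brings it to -35.4375 dBFS.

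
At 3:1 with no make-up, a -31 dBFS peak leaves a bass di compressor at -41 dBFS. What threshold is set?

Let T be the threshold. Output overshoot = (input overshoot)/R, so -41 − T = (-31 − T)/3.
3·(-41 − T) = -31 − T → 2·T = -123 − (-31) = -92.
T = -92/2 = -46 dBFS.

-46 dBFS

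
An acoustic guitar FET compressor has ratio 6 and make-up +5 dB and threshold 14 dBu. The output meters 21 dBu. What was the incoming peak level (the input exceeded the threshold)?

26 dBu

Stripping the +5 dB make-up gives 16 dBu at the gain stage.
The compressed level sits 16 − 14 = 2 dB over threshold.
Before 6:1 compression the overshoot was 2 × 6 = 12 dB, so input = 14 + 12 = 26 dBu.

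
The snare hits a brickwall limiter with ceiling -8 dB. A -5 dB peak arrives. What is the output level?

The limiter clamps the peak to its -8 dB ceiling.

-8 dB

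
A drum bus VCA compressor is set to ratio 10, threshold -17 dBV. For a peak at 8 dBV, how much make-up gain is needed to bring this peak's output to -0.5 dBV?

Without make-up, output = threshold + overshoot/10 = -17 + 2.5 = -14.5 dBV.
Gap to target: 14 dB.

14 dB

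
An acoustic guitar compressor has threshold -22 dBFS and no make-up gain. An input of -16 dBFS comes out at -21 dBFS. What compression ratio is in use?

6:1

Input overshoot = -16 − (-22) = 6 dB; output overshoot = -21 − (-22) = 1 dB.
Ratio = 6 / 1 = 6.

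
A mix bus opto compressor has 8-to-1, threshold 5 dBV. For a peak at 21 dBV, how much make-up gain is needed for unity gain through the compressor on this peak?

Overshoot 16 dB → 16/8 = 2 dB after compression, so the compressed level is 5 + 2 = 7 dBV.
Make-up = target − compressed = 21 − 7 = 14 dB.

14 dB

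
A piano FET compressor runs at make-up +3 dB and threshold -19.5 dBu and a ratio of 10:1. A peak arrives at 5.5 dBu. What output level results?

The input is 25 dB above the -19.5 dBu threshold.
10:1 compression reduces that to 25/10 = 2.5 dB over.
That puts the output at -17 dBu; make-up adds 3 dB, giving -14 dBu.

-14 dBu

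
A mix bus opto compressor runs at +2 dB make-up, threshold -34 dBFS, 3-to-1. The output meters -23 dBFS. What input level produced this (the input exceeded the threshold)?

Stripping the +2 dB make-up gives -25 dBFS at the gain stage.
The compressed level sits -25 − (-34) = 9 dB over threshold.
Undo the ratio: input overshoot = 9 × 3 = 27 dB, giving input = -7 dBFS.

-7 dBFS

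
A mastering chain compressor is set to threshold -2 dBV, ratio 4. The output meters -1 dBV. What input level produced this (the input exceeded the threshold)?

That's 1 dB above the -2 dBV threshold.
Before 4:1 compression the overshoot was 1 × 4 = 4 dB, so input = -2 + 4 = 2 dBV.

2 dBV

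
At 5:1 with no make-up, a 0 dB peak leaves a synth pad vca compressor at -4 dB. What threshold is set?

-5 dB

Let T be the threshold. Output overshoot = (input overshoot)/R, so -4 − T = (0 − T)/5.
5·(-4 − T) = 0 − T → 4·T = -20 − 0 = -20.
T = -20/4 = -5 dB.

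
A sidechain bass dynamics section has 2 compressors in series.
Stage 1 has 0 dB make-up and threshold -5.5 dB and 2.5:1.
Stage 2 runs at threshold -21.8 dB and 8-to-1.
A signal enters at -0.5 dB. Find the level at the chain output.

Stage 1: overshoot 5 dB → 5/2.5 = 2 dB → -3.5 dB.
Stage 2: overshoot 18.3 dB → 18.3/8 = 2.2875 dB → -19.5125 dB.

-19.5125 dB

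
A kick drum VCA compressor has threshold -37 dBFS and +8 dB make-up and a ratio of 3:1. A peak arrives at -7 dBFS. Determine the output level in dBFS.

-19 dBFS

The input is 30 dB above the -37 dBFS threshold.
The 30 dB excess becomes 10 dB after 3:1 reduction.
That puts the output at -27 dBFS; make-up adds 8 dB, giving -19 dBFS.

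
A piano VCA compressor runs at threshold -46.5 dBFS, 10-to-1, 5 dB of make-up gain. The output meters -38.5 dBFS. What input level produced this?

-16.5 dBFS

Remove make-up: -38.5 − 5 = -43.5 dBFS.
That's 3 dB above the -46.5 dBFS threshold.
Input overshoot = R × output overshoot = 30 dB → input = -46.5 + 30 = -16.5 dBFS.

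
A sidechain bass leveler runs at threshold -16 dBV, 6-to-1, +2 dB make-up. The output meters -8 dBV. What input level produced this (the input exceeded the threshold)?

20 dBV

Stripping the +2 dB make-up gives -10 dBV at the gain stage.
Post-compression overshoot = -10 − (-16) = 6 dB.
Input overshoot = R × output overshoot = 36 dB → input = -16 + 36 = 20 dBV.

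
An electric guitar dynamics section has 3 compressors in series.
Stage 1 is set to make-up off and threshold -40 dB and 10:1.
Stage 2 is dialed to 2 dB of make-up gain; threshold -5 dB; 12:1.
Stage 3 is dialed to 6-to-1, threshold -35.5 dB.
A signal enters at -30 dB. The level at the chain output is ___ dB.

Stage 1: overshoot 10 dB → 10/10 = 1 dB → -39 dB.
Stage 2: -39 dB ≤ -5 dB, so stage 2 doesn't engage; make-up brings it to -37 dB.
Stage 3: below threshold (-37 ≤ -35.5); passes unchanged; output -37 dB.

-37 dB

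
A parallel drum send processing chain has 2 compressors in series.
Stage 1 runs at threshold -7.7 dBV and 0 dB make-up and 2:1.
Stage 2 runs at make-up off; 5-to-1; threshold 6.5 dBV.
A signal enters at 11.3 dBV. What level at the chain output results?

1.8 dBV

Stage 1: 11.3 dBV is 19 dB over -7.7 dBV; at 2:1 that becomes 9.5 dB over, giving 1.8 dBV.
Stage 2: 1.8 dBV is at or below the 6.5 dBV threshold — no compression; output 1.8 dBV.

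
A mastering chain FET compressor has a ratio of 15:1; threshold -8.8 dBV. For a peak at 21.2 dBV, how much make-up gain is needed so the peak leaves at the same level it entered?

Overshoot 30 dB → 30/15 = 2 dB after compression, so the compressed level is -8.8 + 2 = -6.8 dBV.
Make-up = target − compressed = 21.2 − (-6.8) = 28 dB.

28 dB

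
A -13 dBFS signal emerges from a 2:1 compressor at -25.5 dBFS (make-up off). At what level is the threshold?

-38 dBFS

Gain reduction = -13 − (-25.5) = 12.5 dB; output overshoot = GR / (R − 1) = 12.5 / 1 = 12.5 dB.
Threshold = output − output overshoot = -25.5 − 12.5 = -38 dBFS.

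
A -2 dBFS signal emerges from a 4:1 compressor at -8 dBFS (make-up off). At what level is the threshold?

Input is 8 dB above T (since output overshoot × R = input overshoot: (-8 − T)·4 = -2 − T gives T = -10 dBFS).
Check: -10 + (-2 − (-10))/4 = -10 + 2 = -8 dBFS. ✓

-10 dBFS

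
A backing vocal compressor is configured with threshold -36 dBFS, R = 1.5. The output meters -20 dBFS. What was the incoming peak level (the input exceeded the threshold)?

Post-compression overshoot = -20 − (-36) = 16 dB.
Before 1.5:1 compression the overshoot was 16 × 1.5 = 24 dB, so input = -36 + 24 = -12 dBFS.

-12 dBFS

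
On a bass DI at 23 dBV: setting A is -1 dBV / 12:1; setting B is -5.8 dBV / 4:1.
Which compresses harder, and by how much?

A: GR = 24 − 24/12 = 22 dB.
B: GR = 28.8 − 28.8/4 = 21.6 dB.
A reduces 0.4 dB more.

A, by 0.4 dB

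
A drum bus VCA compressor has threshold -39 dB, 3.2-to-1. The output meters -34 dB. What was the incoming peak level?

-23 dB

The compressed level sits -34 − (-39) = 5 dB over threshold.
Undo the ratio: input overshoot = 5 × 3.2 = 16 dB, giving input = -23 dB.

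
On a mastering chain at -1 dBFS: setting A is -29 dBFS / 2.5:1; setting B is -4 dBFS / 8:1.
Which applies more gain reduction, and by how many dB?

A: overshoot 28 dB → output overshoot 11.2 dB → GR 16.8 dB.
B: overshoot 3 dB → output overshoot 0.375 dB → GR 2.625 dB.
A reduces 14.175 dB more.

A, by 14.175 dB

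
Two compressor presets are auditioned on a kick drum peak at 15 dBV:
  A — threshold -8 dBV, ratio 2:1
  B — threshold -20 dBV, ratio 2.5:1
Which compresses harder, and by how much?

A: GR = 23 − 23/2 = 11.5 dB.
B: GR = 35 − 35/2.5 = 21 dB.
B applies 9.5 dB more gain reduction.

B, by 9.5 dB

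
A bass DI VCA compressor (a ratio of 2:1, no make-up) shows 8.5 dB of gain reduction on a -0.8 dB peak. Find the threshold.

-17.8 dB

Input is 17 dB above T (since output overshoot × R = input overshoot: (-9.3 − T)·2 = -0.8 − T gives T = -17.8 dB).
Check: -17.8 + (-0.8 − (-17.8))/2 = -17.8 + 8.5 = -9.3 dB. ✓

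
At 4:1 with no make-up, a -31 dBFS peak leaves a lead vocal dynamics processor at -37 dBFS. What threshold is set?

-39 dBFS

Gain reduction = -31 − (-37) = 6 dB; output overshoot = GR / (R − 1) = 6 / 3 = 2 dB.
Threshold = output − output overshoot = -37 − 2 = -39 dBFS.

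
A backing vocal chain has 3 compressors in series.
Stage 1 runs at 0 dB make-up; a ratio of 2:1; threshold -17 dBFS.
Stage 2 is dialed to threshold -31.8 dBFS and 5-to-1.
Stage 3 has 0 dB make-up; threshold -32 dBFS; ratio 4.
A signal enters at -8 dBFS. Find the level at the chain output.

-30.985 dBFS

Stage 1: 9 dB above -17 dBFS, reduced 2:1 to 4.5 dB above → -12.5 dBFS.
Stage 2: -12.5 dBFS is 19.3 dB over -31.8 dBFS; at 5:1 that becomes 3.86 dB over, giving -27.94 dBFS.
Stage 3: -27.94 dBFS is 4.06 dB over -32 dBFS; at 4:1 that becomes 1.015 dB over, giving -30.985 dBFS.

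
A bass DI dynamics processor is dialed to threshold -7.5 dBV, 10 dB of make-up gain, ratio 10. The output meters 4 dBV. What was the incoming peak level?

Before make-up, the level was 4 − 10 = -6 dBV.
That's 1.5 dB above the -7.5 dBV threshold.
Before 10:1 compression the overshoot was 1.5 × 10 = 15 dB, so input = -7.5 + 15 = 7.5 dBV.

7.5 dBV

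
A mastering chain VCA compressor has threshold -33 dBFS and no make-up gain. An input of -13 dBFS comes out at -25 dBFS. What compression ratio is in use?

Input overshoot = -13 − (-33) = 20 dB; output overshoot = -25 − (-33) = 8 dB.
Ratio = 20 / 8 = 2.5.

2.5:1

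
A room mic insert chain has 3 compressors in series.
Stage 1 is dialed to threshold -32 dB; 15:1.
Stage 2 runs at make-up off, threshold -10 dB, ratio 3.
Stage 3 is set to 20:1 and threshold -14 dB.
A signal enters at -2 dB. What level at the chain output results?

Stage 1: overshoot 30 dB → 30/15 = 2 dB → -30 dB.
Stage 2: -30 dB ≤ -10 dB, so stage 2 doesn't engage; output -30 dB.
Stage 3: -30 dB is at or below the -14 dB threshold — no compression; output -30 dB.

-30 dB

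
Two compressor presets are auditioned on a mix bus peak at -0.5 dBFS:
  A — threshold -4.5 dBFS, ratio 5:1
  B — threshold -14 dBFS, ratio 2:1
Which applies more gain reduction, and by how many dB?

B, by 3.55 dB

A: GR = 4 − 4/5 = 3.2 dB.
B: GR = 13.5 − 13.5/2 = 6.75 dB.
Difference: 3.55 dB in favour of B.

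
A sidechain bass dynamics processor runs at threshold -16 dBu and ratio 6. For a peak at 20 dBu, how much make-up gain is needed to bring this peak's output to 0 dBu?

Without make-up, output = threshold + overshoot/6 = -16 + 6 = -10 dBu.
Gap to target: 10 dB.

10 dB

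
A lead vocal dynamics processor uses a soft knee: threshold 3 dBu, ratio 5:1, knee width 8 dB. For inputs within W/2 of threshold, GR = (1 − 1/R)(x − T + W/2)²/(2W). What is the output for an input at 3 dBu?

2.2 dBu

x − T + W/2 = 3 − 3 + 4 = 4.
GR = (1 − 1/5) × 4² / 16 = 0.8 × 16 / 16 = 0.8 dB.
Output = 3 − 0.8 = 2.2 dBu.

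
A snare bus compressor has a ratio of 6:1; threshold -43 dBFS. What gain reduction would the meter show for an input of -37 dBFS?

The signal is 6 dB above threshold.
After 6:1 compression the overshoot becomes 6/6 = 1 dB.
GR = overshoot in − overshoot out = 6 − 1 = 5 dB.

5 dB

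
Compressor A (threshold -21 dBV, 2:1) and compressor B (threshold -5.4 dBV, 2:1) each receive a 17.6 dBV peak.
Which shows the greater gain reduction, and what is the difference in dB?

A: GR = 38.6 − 38.6/2 = 19.3 dB.
B: GR = 23 − 23/2 = 11.5 dB.
Difference: 7.8 dB in favour of A.

A, by 7.8 dB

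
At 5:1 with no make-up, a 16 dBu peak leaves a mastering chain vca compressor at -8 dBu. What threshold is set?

-14 dBu

Gain reduction = 16 − (-8) = 24 dB; output overshoot = GR / (R − 1) = 24 / 4 = 6 dB.
Threshold = output − output overshoot = -8 − 6 = -14 dBu.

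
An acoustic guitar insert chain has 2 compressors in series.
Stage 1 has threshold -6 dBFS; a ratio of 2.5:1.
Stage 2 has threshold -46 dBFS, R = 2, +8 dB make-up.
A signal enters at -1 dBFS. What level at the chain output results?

Stage 1: -1 dBFS is 5 dB over -6 dBFS; at 2.5:1 that becomes 2 dB over, giving -4 dBFS.
Stage 2: 42 dB above -46 dBFS, reduced 2:1 to 21 dB above → -25 dBFS; +8 dB make-up → -17 dBFS.

-17 dBFS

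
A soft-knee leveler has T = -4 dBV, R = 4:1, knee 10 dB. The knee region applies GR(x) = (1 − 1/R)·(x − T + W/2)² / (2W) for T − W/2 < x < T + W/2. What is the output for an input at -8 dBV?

x − T + W/2 = -8 − (-4) + 5 = 1.
GR = (1 − 1/4) × 1² / 20 = 0.75 × 1 / 20 = 0.0375 dB.
Output = -8 − 0.0375 = -8.0375 dBV.

-8.0375 dBV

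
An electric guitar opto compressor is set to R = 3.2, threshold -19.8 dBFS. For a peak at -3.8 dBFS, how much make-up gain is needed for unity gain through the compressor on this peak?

11 dB

Without make-up, output = threshold + overshoot/3.2 = -19.8 + 5 = -14.8 dBFS.
Gap to target: 11 dB.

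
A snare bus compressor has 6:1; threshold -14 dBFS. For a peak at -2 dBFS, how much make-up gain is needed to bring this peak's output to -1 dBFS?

11 dB

Overshoot 12 dB → 12/6 = 2 dB after compression, so the compressed level is -14 + 2 = -12 dBFS.
Make-up = target − compressed = -1 − (-12) = 11 dB.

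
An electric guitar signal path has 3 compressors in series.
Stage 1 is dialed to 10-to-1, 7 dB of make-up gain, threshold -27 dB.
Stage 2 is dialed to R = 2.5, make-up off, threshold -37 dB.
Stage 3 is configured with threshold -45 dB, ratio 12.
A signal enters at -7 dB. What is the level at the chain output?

Stage 1: -7 dB is 20 dB over -27 dB; at 10:1 that becomes 2 dB over, giving -25 dB; +7 dB make-up → -18 dB.
Stage 2: 19 dB above -37 dB, reduced 2.5:1 to 7.6 dB above → -29.4 dB.
Stage 3: overshoot 15.6 dB → 15.6/12 = 1.3 dB → -43.7 dB.

-43.7 dB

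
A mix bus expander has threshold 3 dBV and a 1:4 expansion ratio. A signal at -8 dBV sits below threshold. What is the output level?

The input is 11 dB below the 3 dBV threshold.
A 1:4 expander multiplies undershoot by 4: 11 × 4 = 44 dB below threshold.
Output = 3 − 44 = -41 dBV.

-41 dBV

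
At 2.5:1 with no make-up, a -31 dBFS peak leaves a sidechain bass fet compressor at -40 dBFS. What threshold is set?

Let T be the threshold. Output overshoot = (input overshoot)/R, so -40 − T = (-31 − T)/2.5.
2.5·(-40 − T) = -31 − T → 1.5·T = -100 − (-31) = -69.
T = -69/1.5 = -46 dBFS.

-46 dBFS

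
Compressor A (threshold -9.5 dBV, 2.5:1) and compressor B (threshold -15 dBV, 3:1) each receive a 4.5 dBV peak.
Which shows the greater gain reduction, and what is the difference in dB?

B, by 4.6 dB

A: 14 dB over, compressed to 5.6 dB over, so 8.4 dB of GR.
B: 19.5 dB over, compressed to 6.5 dB over, so 13 dB of GR.
B reduces 4.6 dB more.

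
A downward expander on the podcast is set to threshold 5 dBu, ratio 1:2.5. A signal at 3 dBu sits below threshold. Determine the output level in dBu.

0 dBu

Below threshold, a 1:2.5 expander applies gain = (2.5−1)×(T − x) of attenuation.
(2.5−1) × 2 = 3 dB, so output = 3 − 3 = 0 dBu.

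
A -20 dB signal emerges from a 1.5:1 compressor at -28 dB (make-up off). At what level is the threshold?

Input is 24 dB above T (since output overshoot × R = input overshoot: (-28 − T)·1.5 = -20 − T gives T = -44 dB).
Check: -44 + (-20 − (-44))/1.5 = -44 + 16 = -28 dB. ✓

-44 dB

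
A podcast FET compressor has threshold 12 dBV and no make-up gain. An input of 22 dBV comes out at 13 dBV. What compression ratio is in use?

Input overshoot = 22 − 12 = 10 dB; output overshoot = 13 − 12 = 1 dB.
Ratio = 10 / 1 = 10.

10:1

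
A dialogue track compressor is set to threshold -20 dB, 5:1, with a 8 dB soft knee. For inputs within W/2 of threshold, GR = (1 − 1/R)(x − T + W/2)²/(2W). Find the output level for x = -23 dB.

-23.05 dB

x − T + W/2 = -23 − (-20) + 4 = 1.
GR = (1 − 1/5) × 1² / 16 = 0.8 × 1 / 16 = 0.05 dB.
Output = -23 − 0.05 = -23.05 dB.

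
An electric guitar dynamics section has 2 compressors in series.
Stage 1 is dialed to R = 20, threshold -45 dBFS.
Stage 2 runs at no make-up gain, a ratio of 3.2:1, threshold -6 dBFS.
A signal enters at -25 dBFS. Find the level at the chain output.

-44 dBFS

Stage 1: -25 dBFS is 20 dB over -45 dBFS; at 20:1 that becomes 1 dB over, giving -44 dBFS.
Stage 2: -44 dBFS ≤ -6 dBFS, so stage 2 doesn't engage; output -44 dBFS.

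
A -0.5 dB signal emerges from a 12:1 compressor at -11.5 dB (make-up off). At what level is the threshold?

-12.5 dB

Gain reduction = -0.5 − (-11.5) = 11 dB; output overshoot = GR / (R − 1) = 11 / 11 = 1 dB.
Threshold = output − output overshoot = -11.5 − 1 = -12.5 dB.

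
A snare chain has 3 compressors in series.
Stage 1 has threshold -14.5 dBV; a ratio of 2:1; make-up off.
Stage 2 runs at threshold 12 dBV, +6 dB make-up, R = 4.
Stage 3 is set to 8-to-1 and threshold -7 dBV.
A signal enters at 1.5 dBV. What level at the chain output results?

Stage 1: 1.5 dBV is 16 dB over -14.5 dBV; at 2:1 that becomes 8 dB over, giving -6.5 dBV.
Stage 2: -6.5 dBV ≤ 12 dBV, so stage 2 doesn't engage; make-up brings it to -0.5 dBV.
Stage 3: 6.5 dB above -7 dBV, reduced 8:1 to 0.8125 dB above → -6.1875 dBV.

-6.1875 dBV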